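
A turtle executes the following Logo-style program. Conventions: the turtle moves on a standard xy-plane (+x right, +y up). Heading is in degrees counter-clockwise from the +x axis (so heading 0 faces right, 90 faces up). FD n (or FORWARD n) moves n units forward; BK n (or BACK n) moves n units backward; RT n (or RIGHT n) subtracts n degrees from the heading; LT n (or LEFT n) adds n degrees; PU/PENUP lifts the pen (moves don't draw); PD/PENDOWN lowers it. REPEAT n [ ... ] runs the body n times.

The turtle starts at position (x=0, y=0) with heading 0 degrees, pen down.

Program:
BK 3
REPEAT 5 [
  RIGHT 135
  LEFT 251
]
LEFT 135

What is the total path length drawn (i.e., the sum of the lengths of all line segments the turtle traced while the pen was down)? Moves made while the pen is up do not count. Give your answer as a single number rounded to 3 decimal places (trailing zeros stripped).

Answer: 3

Derivation:
Executing turtle program step by step:
Start: pos=(0,0), heading=0, pen down
BK 3: (0,0) -> (-3,0) [heading=0, draw]
REPEAT 5 [
  -- iteration 1/5 --
  RT 135: heading 0 -> 225
  LT 251: heading 225 -> 116
  -- iteration 2/5 --
  RT 135: heading 116 -> 341
  LT 251: heading 341 -> 232
  -- iteration 3/5 --
  RT 135: heading 232 -> 97
  LT 251: heading 97 -> 348
  -- iteration 4/5 --
  RT 135: heading 348 -> 213
  LT 251: heading 213 -> 104
  -- iteration 5/5 --
  RT 135: heading 104 -> 329
  LT 251: heading 329 -> 220
]
LT 135: heading 220 -> 355
Final: pos=(-3,0), heading=355, 1 segment(s) drawn

Segment lengths:
  seg 1: (0,0) -> (-3,0), length = 3
Total = 3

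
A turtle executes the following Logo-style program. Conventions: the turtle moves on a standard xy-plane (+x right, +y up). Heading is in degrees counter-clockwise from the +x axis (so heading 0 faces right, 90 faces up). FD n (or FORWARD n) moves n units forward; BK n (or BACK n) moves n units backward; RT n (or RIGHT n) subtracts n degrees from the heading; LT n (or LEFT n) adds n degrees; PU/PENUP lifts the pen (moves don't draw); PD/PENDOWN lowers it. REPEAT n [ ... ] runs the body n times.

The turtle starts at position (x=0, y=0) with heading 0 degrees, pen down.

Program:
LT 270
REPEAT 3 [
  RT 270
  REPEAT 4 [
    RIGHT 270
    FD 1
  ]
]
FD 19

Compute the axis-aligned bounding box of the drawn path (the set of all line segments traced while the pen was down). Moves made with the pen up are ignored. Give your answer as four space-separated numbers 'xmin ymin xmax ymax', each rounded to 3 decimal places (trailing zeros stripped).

Answer: -19 -1 1 1

Derivation:
Executing turtle program step by step:
Start: pos=(0,0), heading=0, pen down
LT 270: heading 0 -> 270
REPEAT 3 [
  -- iteration 1/3 --
  RT 270: heading 270 -> 0
  REPEAT 4 [
    -- iteration 1/4 --
    RT 270: heading 0 -> 90
    FD 1: (0,0) -> (0,1) [heading=90, draw]
    -- iteration 2/4 --
    RT 270: heading 90 -> 180
    FD 1: (0,1) -> (-1,1) [heading=180, draw]
    -- iteration 3/4 --
    RT 270: heading 180 -> 270
    FD 1: (-1,1) -> (-1,0) [heading=270, draw]
    -- iteration 4/4 --
    RT 270: heading 270 -> 0
    FD 1: (-1,0) -> (0,0) [heading=0, draw]
  ]
  -- iteration 2/3 --
  RT 270: heading 0 -> 90
  REPEAT 4 [
    -- iteration 1/4 --
    RT 270: heading 90 -> 180
    FD 1: (0,0) -> (-1,0) [heading=180, draw]
    -- iteration 2/4 --
    RT 270: heading 180 -> 270
    FD 1: (-1,0) -> (-1,-1) [heading=270, draw]
    -- iteration 3/4 --
    RT 270: heading 270 -> 0
    FD 1: (-1,-1) -> (0,-1) [heading=0, draw]
    -- iteration 4/4 --
    RT 270: heading 0 -> 90
    FD 1: (0,-1) -> (0,0) [heading=90, draw]
  ]
  -- iteration 3/3 --
  RT 270: heading 90 -> 180
  REPEAT 4 [
    -- iteration 1/4 --
    RT 270: heading 180 -> 270
    FD 1: (0,0) -> (0,-1) [heading=270, draw]
    -- iteration 2/4 --
    RT 270: heading 270 -> 0
    FD 1: (0,-1) -> (1,-1) [heading=0, draw]
    -- iteration 3/4 --
    RT 270: heading 0 -> 90
    FD 1: (1,-1) -> (1,0) [heading=90, draw]
    -- iteration 4/4 --
    RT 270: heading 90 -> 180
    FD 1: (1,0) -> (0,0) [heading=180, draw]
  ]
]
FD 19: (0,0) -> (-19,0) [heading=180, draw]
Final: pos=(-19,0), heading=180, 13 segment(s) drawn

Segment endpoints: x in {-19, -1, -1, 0, 0, 0, 0, 0, 0, 0, 1, 1}, y in {-1, -1, -1, 0, 0, 0, 0, 0, 0, 0, 0, 1, 1}
xmin=-19, ymin=-1, xmax=1, ymax=1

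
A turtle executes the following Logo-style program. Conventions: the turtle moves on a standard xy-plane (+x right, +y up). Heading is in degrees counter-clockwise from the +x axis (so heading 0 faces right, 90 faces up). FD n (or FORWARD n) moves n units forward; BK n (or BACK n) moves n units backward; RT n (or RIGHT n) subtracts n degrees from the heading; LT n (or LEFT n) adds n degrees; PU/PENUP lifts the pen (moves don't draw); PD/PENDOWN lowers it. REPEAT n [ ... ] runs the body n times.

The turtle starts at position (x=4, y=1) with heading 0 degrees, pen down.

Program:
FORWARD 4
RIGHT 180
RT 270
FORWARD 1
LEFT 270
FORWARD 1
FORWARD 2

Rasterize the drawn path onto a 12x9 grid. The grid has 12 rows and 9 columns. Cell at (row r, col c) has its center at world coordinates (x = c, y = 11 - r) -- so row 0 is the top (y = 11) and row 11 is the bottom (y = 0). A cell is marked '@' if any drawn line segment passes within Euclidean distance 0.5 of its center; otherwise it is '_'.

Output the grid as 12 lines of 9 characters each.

Answer: _________
_________
_________
_________
_________
_________
_________
_________
_________
_________
____@@@@@
_____@@@@

Derivation:
Segment 0: (4,1) -> (8,1)
Segment 1: (8,1) -> (8,0)
Segment 2: (8,0) -> (7,-0)
Segment 3: (7,-0) -> (5,-0)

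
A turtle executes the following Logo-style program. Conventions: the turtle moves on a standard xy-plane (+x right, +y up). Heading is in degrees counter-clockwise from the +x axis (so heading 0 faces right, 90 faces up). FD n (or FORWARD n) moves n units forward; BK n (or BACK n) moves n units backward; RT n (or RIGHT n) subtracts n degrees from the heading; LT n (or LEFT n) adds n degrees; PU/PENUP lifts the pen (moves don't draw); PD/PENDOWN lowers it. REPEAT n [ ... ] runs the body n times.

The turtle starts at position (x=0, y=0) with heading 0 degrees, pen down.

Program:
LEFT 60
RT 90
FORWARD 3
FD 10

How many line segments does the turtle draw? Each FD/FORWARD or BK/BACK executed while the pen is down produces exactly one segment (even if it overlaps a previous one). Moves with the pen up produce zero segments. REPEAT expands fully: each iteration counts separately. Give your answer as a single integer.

Executing turtle program step by step:
Start: pos=(0,0), heading=0, pen down
LT 60: heading 0 -> 60
RT 90: heading 60 -> 330
FD 3: (0,0) -> (2.598,-1.5) [heading=330, draw]
FD 10: (2.598,-1.5) -> (11.258,-6.5) [heading=330, draw]
Final: pos=(11.258,-6.5), heading=330, 2 segment(s) drawn
Segments drawn: 2

Answer: 2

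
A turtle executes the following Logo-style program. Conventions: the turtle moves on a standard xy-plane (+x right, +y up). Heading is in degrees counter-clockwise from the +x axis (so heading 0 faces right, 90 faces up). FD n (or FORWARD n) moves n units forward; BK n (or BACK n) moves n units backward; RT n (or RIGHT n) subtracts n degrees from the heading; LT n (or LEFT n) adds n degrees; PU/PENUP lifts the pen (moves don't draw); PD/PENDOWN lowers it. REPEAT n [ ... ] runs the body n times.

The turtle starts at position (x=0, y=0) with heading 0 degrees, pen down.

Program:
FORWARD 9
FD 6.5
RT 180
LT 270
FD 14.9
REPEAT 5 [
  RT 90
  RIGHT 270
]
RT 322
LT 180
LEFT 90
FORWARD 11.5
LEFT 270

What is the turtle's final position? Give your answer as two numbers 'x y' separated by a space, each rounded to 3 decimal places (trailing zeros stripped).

Answer: 24.562 21.98

Derivation:
Executing turtle program step by step:
Start: pos=(0,0), heading=0, pen down
FD 9: (0,0) -> (9,0) [heading=0, draw]
FD 6.5: (9,0) -> (15.5,0) [heading=0, draw]
RT 180: heading 0 -> 180
LT 270: heading 180 -> 90
FD 14.9: (15.5,0) -> (15.5,14.9) [heading=90, draw]
REPEAT 5 [
  -- iteration 1/5 --
  RT 90: heading 90 -> 0
  RT 270: heading 0 -> 90
  -- iteration 2/5 --
  RT 90: heading 90 -> 0
  RT 270: heading 0 -> 90
  -- iteration 3/5 --
  RT 90: heading 90 -> 0
  RT 270: heading 0 -> 90
  -- iteration 4/5 --
  RT 90: heading 90 -> 0
  RT 270: heading 0 -> 90
  -- iteration 5/5 --
  RT 90: heading 90 -> 0
  RT 270: heading 0 -> 90
]
RT 322: heading 90 -> 128
LT 180: heading 128 -> 308
LT 90: heading 308 -> 38
FD 11.5: (15.5,14.9) -> (24.562,21.98) [heading=38, draw]
LT 270: heading 38 -> 308
Final: pos=(24.562,21.98), heading=308, 4 segment(s) drawn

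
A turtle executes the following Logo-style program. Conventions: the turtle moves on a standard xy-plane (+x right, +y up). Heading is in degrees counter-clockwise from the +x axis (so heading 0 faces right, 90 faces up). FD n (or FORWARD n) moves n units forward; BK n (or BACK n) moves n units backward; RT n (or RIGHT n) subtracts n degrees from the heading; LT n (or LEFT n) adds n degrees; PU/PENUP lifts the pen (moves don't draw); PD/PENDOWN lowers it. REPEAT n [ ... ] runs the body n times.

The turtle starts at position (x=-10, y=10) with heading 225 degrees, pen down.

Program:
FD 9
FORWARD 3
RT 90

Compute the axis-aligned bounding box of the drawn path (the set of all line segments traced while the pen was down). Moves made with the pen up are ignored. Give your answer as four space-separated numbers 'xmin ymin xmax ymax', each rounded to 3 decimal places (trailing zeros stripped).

Executing turtle program step by step:
Start: pos=(-10,10), heading=225, pen down
FD 9: (-10,10) -> (-16.364,3.636) [heading=225, draw]
FD 3: (-16.364,3.636) -> (-18.485,1.515) [heading=225, draw]
RT 90: heading 225 -> 135
Final: pos=(-18.485,1.515), heading=135, 2 segment(s) drawn

Segment endpoints: x in {-18.485, -16.364, -10}, y in {1.515, 3.636, 10}
xmin=-18.485, ymin=1.515, xmax=-10, ymax=10

Answer: -18.485 1.515 -10 10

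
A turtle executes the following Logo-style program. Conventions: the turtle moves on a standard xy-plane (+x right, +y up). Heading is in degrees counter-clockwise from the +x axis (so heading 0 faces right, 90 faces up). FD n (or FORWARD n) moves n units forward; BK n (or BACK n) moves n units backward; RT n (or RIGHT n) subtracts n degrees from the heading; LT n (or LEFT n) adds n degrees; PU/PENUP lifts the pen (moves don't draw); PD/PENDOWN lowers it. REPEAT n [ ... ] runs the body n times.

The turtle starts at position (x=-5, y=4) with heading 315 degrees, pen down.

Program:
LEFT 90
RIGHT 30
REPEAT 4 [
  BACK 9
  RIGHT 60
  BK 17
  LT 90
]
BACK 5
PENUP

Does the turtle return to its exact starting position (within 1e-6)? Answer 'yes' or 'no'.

Answer: no

Derivation:
Executing turtle program step by step:
Start: pos=(-5,4), heading=315, pen down
LT 90: heading 315 -> 45
RT 30: heading 45 -> 15
REPEAT 4 [
  -- iteration 1/4 --
  BK 9: (-5,4) -> (-13.693,1.671) [heading=15, draw]
  RT 60: heading 15 -> 315
  BK 17: (-13.693,1.671) -> (-25.714,13.691) [heading=315, draw]
  LT 90: heading 315 -> 45
  -- iteration 2/4 --
  BK 9: (-25.714,13.691) -> (-32.078,7.327) [heading=45, draw]
  RT 60: heading 45 -> 345
  BK 17: (-32.078,7.327) -> (-48.499,11.727) [heading=345, draw]
  LT 90: heading 345 -> 75
  -- iteration 3/4 --
  BK 9: (-48.499,11.727) -> (-50.828,3.034) [heading=75, draw]
  RT 60: heading 75 -> 15
  BK 17: (-50.828,3.034) -> (-67.249,-1.366) [heading=15, draw]
  LT 90: heading 15 -> 105
  -- iteration 4/4 --
  BK 9: (-67.249,-1.366) -> (-64.92,-10.059) [heading=105, draw]
  RT 60: heading 105 -> 45
  BK 17: (-64.92,-10.059) -> (-76.94,-22.08) [heading=45, draw]
  LT 90: heading 45 -> 135
]
BK 5: (-76.94,-22.08) -> (-73.405,-25.616) [heading=135, draw]
PU: pen up
Final: pos=(-73.405,-25.616), heading=135, 9 segment(s) drawn

Start position: (-5, 4)
Final position: (-73.405, -25.616)
Distance = 74.541; >= 1e-6 -> NOT closed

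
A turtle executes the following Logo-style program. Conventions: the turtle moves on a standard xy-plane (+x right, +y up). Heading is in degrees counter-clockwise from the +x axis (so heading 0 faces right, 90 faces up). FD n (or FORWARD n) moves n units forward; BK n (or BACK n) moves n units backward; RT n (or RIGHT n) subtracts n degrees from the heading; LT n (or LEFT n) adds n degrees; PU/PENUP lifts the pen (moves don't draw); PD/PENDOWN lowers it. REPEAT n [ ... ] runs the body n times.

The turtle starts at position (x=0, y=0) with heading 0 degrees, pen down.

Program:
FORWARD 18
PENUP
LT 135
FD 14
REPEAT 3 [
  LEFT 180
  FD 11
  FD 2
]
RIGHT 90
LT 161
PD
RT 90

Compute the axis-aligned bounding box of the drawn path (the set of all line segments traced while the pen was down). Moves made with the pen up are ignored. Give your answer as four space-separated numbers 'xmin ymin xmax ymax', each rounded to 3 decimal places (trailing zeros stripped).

Executing turtle program step by step:
Start: pos=(0,0), heading=0, pen down
FD 18: (0,0) -> (18,0) [heading=0, draw]
PU: pen up
LT 135: heading 0 -> 135
FD 14: (18,0) -> (8.101,9.899) [heading=135, move]
REPEAT 3 [
  -- iteration 1/3 --
  LT 180: heading 135 -> 315
  FD 11: (8.101,9.899) -> (15.879,2.121) [heading=315, move]
  FD 2: (15.879,2.121) -> (17.293,0.707) [heading=315, move]
  -- iteration 2/3 --
  LT 180: heading 315 -> 135
  FD 11: (17.293,0.707) -> (9.515,8.485) [heading=135, move]
  FD 2: (9.515,8.485) -> (8.101,9.899) [heading=135, move]
  -- iteration 3/3 --
  LT 180: heading 135 -> 315
  FD 11: (8.101,9.899) -> (15.879,2.121) [heading=315, move]
  FD 2: (15.879,2.121) -> (17.293,0.707) [heading=315, move]
]
RT 90: heading 315 -> 225
LT 161: heading 225 -> 26
PD: pen down
RT 90: heading 26 -> 296
Final: pos=(17.293,0.707), heading=296, 1 segment(s) drawn

Segment endpoints: x in {0, 18}, y in {0}
xmin=0, ymin=0, xmax=18, ymax=0

Answer: 0 0 18 0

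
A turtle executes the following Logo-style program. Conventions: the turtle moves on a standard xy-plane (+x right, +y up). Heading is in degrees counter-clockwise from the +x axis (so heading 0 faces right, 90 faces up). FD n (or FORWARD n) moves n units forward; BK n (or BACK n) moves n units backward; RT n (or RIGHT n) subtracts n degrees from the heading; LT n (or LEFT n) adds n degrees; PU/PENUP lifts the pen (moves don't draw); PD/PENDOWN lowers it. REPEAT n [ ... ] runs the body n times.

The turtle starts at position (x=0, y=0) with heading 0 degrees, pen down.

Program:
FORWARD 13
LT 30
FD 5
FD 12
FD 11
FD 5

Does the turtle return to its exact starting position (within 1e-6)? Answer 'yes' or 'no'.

Answer: no

Derivation:
Executing turtle program step by step:
Start: pos=(0,0), heading=0, pen down
FD 13: (0,0) -> (13,0) [heading=0, draw]
LT 30: heading 0 -> 30
FD 5: (13,0) -> (17.33,2.5) [heading=30, draw]
FD 12: (17.33,2.5) -> (27.722,8.5) [heading=30, draw]
FD 11: (27.722,8.5) -> (37.249,14) [heading=30, draw]
FD 5: (37.249,14) -> (41.579,16.5) [heading=30, draw]
Final: pos=(41.579,16.5), heading=30, 5 segment(s) drawn

Start position: (0, 0)
Final position: (41.579, 16.5)
Distance = 44.733; >= 1e-6 -> NOT closed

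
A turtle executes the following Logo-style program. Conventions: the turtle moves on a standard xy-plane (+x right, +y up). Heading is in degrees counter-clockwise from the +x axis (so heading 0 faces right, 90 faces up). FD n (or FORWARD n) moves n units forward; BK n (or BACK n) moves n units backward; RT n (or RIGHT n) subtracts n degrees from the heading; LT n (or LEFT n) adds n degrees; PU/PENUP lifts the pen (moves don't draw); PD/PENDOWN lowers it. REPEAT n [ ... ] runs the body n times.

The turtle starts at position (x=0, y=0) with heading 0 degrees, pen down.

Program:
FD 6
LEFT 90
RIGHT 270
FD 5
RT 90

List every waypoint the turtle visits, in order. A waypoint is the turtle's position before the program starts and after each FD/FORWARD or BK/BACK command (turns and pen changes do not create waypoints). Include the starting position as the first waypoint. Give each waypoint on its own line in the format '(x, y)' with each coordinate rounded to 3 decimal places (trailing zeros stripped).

Answer: (0, 0)
(6, 0)
(1, 0)

Derivation:
Executing turtle program step by step:
Start: pos=(0,0), heading=0, pen down
FD 6: (0,0) -> (6,0) [heading=0, draw]
LT 90: heading 0 -> 90
RT 270: heading 90 -> 180
FD 5: (6,0) -> (1,0) [heading=180, draw]
RT 90: heading 180 -> 90
Final: pos=(1,0), heading=90, 2 segment(s) drawn
Waypoints (3 total):
(0, 0)
(6, 0)
(1, 0)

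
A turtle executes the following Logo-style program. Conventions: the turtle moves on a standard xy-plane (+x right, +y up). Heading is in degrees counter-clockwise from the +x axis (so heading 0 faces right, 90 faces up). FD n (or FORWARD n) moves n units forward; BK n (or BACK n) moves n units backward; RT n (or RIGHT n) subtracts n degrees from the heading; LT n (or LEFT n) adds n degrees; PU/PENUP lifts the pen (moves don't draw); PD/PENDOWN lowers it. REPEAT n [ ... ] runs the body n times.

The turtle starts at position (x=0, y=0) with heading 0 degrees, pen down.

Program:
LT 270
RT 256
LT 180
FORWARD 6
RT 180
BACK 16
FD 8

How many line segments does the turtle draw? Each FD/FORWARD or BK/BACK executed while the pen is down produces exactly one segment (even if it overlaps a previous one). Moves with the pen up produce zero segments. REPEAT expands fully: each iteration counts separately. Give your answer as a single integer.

Answer: 3

Derivation:
Executing turtle program step by step:
Start: pos=(0,0), heading=0, pen down
LT 270: heading 0 -> 270
RT 256: heading 270 -> 14
LT 180: heading 14 -> 194
FD 6: (0,0) -> (-5.822,-1.452) [heading=194, draw]
RT 180: heading 194 -> 14
BK 16: (-5.822,-1.452) -> (-21.347,-5.322) [heading=14, draw]
FD 8: (-21.347,-5.322) -> (-13.584,-3.387) [heading=14, draw]
Final: pos=(-13.584,-3.387), heading=14, 3 segment(s) drawn
Segments drawn: 3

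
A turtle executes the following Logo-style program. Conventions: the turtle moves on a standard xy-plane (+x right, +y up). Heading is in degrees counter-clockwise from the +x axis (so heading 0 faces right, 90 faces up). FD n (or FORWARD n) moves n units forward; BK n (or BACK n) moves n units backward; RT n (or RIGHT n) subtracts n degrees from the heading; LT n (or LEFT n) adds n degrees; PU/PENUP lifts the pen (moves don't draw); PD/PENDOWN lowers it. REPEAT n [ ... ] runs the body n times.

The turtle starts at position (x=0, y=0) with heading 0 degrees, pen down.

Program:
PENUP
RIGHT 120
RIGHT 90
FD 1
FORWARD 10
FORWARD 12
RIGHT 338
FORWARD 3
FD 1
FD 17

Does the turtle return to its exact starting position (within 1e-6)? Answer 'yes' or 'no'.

Answer: no

Derivation:
Executing turtle program step by step:
Start: pos=(0,0), heading=0, pen down
PU: pen up
RT 120: heading 0 -> 240
RT 90: heading 240 -> 150
FD 1: (0,0) -> (-0.866,0.5) [heading=150, move]
FD 10: (-0.866,0.5) -> (-9.526,5.5) [heading=150, move]
FD 12: (-9.526,5.5) -> (-19.919,11.5) [heading=150, move]
RT 338: heading 150 -> 172
FD 3: (-19.919,11.5) -> (-22.889,11.918) [heading=172, move]
FD 1: (-22.889,11.918) -> (-23.88,12.057) [heading=172, move]
FD 17: (-23.88,12.057) -> (-40.714,14.423) [heading=172, move]
Final: pos=(-40.714,14.423), heading=172, 0 segment(s) drawn

Start position: (0, 0)
Final position: (-40.714, 14.423)
Distance = 43.193; >= 1e-6 -> NOT closed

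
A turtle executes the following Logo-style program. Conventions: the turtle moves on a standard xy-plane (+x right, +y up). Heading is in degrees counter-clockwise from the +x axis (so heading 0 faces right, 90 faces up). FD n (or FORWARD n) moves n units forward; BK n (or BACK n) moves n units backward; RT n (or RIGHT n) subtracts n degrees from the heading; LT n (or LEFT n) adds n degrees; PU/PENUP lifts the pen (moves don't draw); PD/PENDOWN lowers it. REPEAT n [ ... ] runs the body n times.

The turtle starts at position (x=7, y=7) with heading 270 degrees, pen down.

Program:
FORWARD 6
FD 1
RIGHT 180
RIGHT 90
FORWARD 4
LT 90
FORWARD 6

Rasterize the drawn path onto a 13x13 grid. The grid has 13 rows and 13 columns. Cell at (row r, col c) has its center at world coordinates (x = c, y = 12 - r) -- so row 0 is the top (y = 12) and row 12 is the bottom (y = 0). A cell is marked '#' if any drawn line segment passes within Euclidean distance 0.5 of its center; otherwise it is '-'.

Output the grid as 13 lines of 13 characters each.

Answer: -------------
-------------
-------------
-------------
-------------
-------#-----
-------#---#-
-------#---#-
-------#---#-
-------#---#-
-------#---#-
-------#---#-
-------#####-

Derivation:
Segment 0: (7,7) -> (7,1)
Segment 1: (7,1) -> (7,0)
Segment 2: (7,0) -> (11,0)
Segment 3: (11,0) -> (11,6)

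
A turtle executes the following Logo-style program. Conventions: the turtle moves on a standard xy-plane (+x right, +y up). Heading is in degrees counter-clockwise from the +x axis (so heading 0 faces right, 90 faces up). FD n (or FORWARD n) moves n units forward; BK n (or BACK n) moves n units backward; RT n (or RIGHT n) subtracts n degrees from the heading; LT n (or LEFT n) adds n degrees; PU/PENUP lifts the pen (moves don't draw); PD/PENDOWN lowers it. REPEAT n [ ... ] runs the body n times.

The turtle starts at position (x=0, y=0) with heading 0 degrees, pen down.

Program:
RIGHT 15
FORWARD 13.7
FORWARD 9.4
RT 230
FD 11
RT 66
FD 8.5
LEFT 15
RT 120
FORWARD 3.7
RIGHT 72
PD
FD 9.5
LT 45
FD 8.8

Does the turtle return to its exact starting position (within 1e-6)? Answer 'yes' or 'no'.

Answer: no

Derivation:
Executing turtle program step by step:
Start: pos=(0,0), heading=0, pen down
RT 15: heading 0 -> 345
FD 13.7: (0,0) -> (13.233,-3.546) [heading=345, draw]
FD 9.4: (13.233,-3.546) -> (22.313,-5.979) [heading=345, draw]
RT 230: heading 345 -> 115
FD 11: (22.313,-5.979) -> (17.664,3.991) [heading=115, draw]
RT 66: heading 115 -> 49
FD 8.5: (17.664,3.991) -> (23.241,10.406) [heading=49, draw]
LT 15: heading 49 -> 64
RT 120: heading 64 -> 304
FD 3.7: (23.241,10.406) -> (25.31,7.338) [heading=304, draw]
RT 72: heading 304 -> 232
PD: pen down
FD 9.5: (25.31,7.338) -> (19.461,-0.148) [heading=232, draw]
LT 45: heading 232 -> 277
FD 8.8: (19.461,-0.148) -> (20.533,-8.882) [heading=277, draw]
Final: pos=(20.533,-8.882), heading=277, 7 segment(s) drawn

Start position: (0, 0)
Final position: (20.533, -8.882)
Distance = 22.372; >= 1e-6 -> NOT closed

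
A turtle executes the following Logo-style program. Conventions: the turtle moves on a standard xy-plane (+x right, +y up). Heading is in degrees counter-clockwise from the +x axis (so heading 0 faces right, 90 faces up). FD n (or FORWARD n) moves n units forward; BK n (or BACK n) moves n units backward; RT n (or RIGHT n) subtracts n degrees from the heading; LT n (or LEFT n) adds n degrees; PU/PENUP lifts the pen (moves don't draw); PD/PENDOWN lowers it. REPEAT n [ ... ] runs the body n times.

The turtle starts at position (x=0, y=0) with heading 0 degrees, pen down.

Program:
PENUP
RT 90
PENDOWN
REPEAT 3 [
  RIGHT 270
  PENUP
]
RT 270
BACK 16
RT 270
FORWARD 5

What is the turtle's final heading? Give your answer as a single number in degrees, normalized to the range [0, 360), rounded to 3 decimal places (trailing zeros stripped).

Answer: 0

Derivation:
Executing turtle program step by step:
Start: pos=(0,0), heading=0, pen down
PU: pen up
RT 90: heading 0 -> 270
PD: pen down
REPEAT 3 [
  -- iteration 1/3 --
  RT 270: heading 270 -> 0
  PU: pen up
  -- iteration 2/3 --
  RT 270: heading 0 -> 90
  PU: pen up
  -- iteration 3/3 --
  RT 270: heading 90 -> 180
  PU: pen up
]
RT 270: heading 180 -> 270
BK 16: (0,0) -> (0,16) [heading=270, move]
RT 270: heading 270 -> 0
FD 5: (0,16) -> (5,16) [heading=0, move]
Final: pos=(5,16), heading=0, 0 segment(s) drawn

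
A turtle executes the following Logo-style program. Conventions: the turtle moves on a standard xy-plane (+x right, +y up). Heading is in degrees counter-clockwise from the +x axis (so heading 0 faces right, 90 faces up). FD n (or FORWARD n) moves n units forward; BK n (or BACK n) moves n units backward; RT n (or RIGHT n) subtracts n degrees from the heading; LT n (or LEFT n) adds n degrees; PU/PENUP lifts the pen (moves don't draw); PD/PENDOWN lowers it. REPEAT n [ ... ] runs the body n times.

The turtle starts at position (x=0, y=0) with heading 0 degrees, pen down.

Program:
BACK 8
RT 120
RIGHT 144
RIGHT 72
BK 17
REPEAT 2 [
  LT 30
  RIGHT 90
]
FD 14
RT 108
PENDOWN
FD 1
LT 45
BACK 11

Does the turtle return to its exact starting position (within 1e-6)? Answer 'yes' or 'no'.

Answer: no

Derivation:
Executing turtle program step by step:
Start: pos=(0,0), heading=0, pen down
BK 8: (0,0) -> (-8,0) [heading=0, draw]
RT 120: heading 0 -> 240
RT 144: heading 240 -> 96
RT 72: heading 96 -> 24
BK 17: (-8,0) -> (-23.53,-6.915) [heading=24, draw]
REPEAT 2 [
  -- iteration 1/2 --
  LT 30: heading 24 -> 54
  RT 90: heading 54 -> 324
  -- iteration 2/2 --
  LT 30: heading 324 -> 354
  RT 90: heading 354 -> 264
]
FD 14: (-23.53,-6.915) -> (-24.994,-20.838) [heading=264, draw]
RT 108: heading 264 -> 156
PD: pen down
FD 1: (-24.994,-20.838) -> (-25.907,-20.431) [heading=156, draw]
LT 45: heading 156 -> 201
BK 11: (-25.907,-20.431) -> (-15.638,-16.489) [heading=201, draw]
Final: pos=(-15.638,-16.489), heading=201, 5 segment(s) drawn

Start position: (0, 0)
Final position: (-15.638, -16.489)
Distance = 22.725; >= 1e-6 -> NOT closed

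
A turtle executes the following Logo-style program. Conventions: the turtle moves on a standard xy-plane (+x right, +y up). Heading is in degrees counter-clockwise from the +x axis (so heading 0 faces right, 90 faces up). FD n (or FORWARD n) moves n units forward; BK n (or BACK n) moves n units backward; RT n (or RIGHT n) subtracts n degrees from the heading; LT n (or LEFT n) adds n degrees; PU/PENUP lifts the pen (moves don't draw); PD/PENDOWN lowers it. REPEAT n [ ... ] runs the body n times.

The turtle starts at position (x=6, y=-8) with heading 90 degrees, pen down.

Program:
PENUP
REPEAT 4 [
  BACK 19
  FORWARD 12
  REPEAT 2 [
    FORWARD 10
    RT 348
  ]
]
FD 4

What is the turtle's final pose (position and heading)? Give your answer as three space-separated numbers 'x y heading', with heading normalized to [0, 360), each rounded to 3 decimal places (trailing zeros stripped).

Answer: -30.843 24.174 186

Derivation:
Executing turtle program step by step:
Start: pos=(6,-8), heading=90, pen down
PU: pen up
REPEAT 4 [
  -- iteration 1/4 --
  BK 19: (6,-8) -> (6,-27) [heading=90, move]
  FD 12: (6,-27) -> (6,-15) [heading=90, move]
  REPEAT 2 [
    -- iteration 1/2 --
    FD 10: (6,-15) -> (6,-5) [heading=90, move]
    RT 348: heading 90 -> 102
    -- iteration 2/2 --
    FD 10: (6,-5) -> (3.921,4.781) [heading=102, move]
    RT 348: heading 102 -> 114
  ]
  -- iteration 2/4 --
  BK 19: (3.921,4.781) -> (11.649,-12.576) [heading=114, move]
  FD 12: (11.649,-12.576) -> (6.768,-1.613) [heading=114, move]
  REPEAT 2 [
    -- iteration 1/2 --
    FD 10: (6.768,-1.613) -> (2.701,7.522) [heading=114, move]
    RT 348: heading 114 -> 126
    -- iteration 2/2 --
    FD 10: (2.701,7.522) -> (-3.177,15.612) [heading=126, move]
    RT 348: heading 126 -> 138
  ]
  -- iteration 3/4 --
  BK 19: (-3.177,15.612) -> (10.943,2.899) [heading=138, move]
  FD 12: (10.943,2.899) -> (2.025,10.928) [heading=138, move]
  REPEAT 2 [
    -- iteration 1/2 --
    FD 10: (2.025,10.928) -> (-5.407,17.62) [heading=138, move]
    RT 348: heading 138 -> 150
    -- iteration 2/2 --
    FD 10: (-5.407,17.62) -> (-14.067,22.62) [heading=150, move]
    RT 348: heading 150 -> 162
  ]
  -- iteration 4/4 --
  BK 19: (-14.067,22.62) -> (4.003,16.748) [heading=162, move]
  FD 12: (4.003,16.748) -> (-7.409,20.457) [heading=162, move]
  REPEAT 2 [
    -- iteration 1/2 --
    FD 10: (-7.409,20.457) -> (-16.92,23.547) [heading=162, move]
    RT 348: heading 162 -> 174
    -- iteration 2/2 --
    FD 10: (-16.92,23.547) -> (-26.865,24.592) [heading=174, move]
    RT 348: heading 174 -> 186
  ]
]
FD 4: (-26.865,24.592) -> (-30.843,24.174) [heading=186, move]
Final: pos=(-30.843,24.174), heading=186, 0 segment(s) drawn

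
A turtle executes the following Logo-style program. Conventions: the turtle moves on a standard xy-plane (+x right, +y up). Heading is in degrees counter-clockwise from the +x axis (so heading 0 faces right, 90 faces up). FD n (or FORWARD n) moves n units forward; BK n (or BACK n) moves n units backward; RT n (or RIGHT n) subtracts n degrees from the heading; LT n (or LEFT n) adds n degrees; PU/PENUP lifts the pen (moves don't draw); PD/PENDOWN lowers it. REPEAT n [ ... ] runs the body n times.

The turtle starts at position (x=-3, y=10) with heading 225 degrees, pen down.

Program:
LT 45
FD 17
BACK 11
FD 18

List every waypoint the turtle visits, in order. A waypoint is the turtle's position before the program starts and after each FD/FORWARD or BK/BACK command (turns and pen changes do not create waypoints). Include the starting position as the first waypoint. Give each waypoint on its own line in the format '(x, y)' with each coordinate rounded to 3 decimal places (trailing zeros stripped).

Executing turtle program step by step:
Start: pos=(-3,10), heading=225, pen down
LT 45: heading 225 -> 270
FD 17: (-3,10) -> (-3,-7) [heading=270, draw]
BK 11: (-3,-7) -> (-3,4) [heading=270, draw]
FD 18: (-3,4) -> (-3,-14) [heading=270, draw]
Final: pos=(-3,-14), heading=270, 3 segment(s) drawn
Waypoints (4 total):
(-3, 10)
(-3, -7)
(-3, 4)
(-3, -14)

Answer: (-3, 10)
(-3, -7)
(-3, 4)
(-3, -14)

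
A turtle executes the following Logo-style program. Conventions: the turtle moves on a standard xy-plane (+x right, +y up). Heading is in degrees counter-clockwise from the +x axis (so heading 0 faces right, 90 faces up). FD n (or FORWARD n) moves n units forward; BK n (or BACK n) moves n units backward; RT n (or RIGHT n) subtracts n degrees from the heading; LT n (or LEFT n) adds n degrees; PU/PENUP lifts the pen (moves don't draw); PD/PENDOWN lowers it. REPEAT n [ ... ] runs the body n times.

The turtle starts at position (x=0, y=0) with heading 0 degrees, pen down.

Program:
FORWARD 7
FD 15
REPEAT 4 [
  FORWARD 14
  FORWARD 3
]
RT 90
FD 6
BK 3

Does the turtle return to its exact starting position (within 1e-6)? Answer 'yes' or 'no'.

Executing turtle program step by step:
Start: pos=(0,0), heading=0, pen down
FD 7: (0,0) -> (7,0) [heading=0, draw]
FD 15: (7,0) -> (22,0) [heading=0, draw]
REPEAT 4 [
  -- iteration 1/4 --
  FD 14: (22,0) -> (36,0) [heading=0, draw]
  FD 3: (36,0) -> (39,0) [heading=0, draw]
  -- iteration 2/4 --
  FD 14: (39,0) -> (53,0) [heading=0, draw]
  FD 3: (53,0) -> (56,0) [heading=0, draw]
  -- iteration 3/4 --
  FD 14: (56,0) -> (70,0) [heading=0, draw]
  FD 3: (70,0) -> (73,0) [heading=0, draw]
  -- iteration 4/4 --
  FD 14: (73,0) -> (87,0) [heading=0, draw]
  FD 3: (87,0) -> (90,0) [heading=0, draw]
]
RT 90: heading 0 -> 270
FD 6: (90,0) -> (90,-6) [heading=270, draw]
BK 3: (90,-6) -> (90,-3) [heading=270, draw]
Final: pos=(90,-3), heading=270, 12 segment(s) drawn

Start position: (0, 0)
Final position: (90, -3)
Distance = 90.05; >= 1e-6 -> NOT closed

Answer: no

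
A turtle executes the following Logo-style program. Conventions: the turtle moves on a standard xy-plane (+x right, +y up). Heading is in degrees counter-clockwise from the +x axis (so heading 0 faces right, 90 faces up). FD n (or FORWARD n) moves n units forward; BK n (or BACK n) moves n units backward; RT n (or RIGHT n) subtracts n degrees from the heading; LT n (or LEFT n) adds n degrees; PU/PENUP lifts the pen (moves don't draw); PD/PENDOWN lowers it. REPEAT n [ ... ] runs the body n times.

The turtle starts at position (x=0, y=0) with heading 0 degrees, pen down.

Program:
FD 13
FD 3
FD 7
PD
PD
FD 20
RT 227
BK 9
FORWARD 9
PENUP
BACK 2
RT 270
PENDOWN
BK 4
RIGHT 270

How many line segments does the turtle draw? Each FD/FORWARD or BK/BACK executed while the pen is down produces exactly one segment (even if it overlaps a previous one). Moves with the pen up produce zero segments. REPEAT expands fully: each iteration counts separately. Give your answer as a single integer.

Executing turtle program step by step:
Start: pos=(0,0), heading=0, pen down
FD 13: (0,0) -> (13,0) [heading=0, draw]
FD 3: (13,0) -> (16,0) [heading=0, draw]
FD 7: (16,0) -> (23,0) [heading=0, draw]
PD: pen down
PD: pen down
FD 20: (23,0) -> (43,0) [heading=0, draw]
RT 227: heading 0 -> 133
BK 9: (43,0) -> (49.138,-6.582) [heading=133, draw]
FD 9: (49.138,-6.582) -> (43,0) [heading=133, draw]
PU: pen up
BK 2: (43,0) -> (44.364,-1.463) [heading=133, move]
RT 270: heading 133 -> 223
PD: pen down
BK 4: (44.364,-1.463) -> (47.289,1.265) [heading=223, draw]
RT 270: heading 223 -> 313
Final: pos=(47.289,1.265), heading=313, 7 segment(s) drawn
Segments drawn: 7

Answer: 7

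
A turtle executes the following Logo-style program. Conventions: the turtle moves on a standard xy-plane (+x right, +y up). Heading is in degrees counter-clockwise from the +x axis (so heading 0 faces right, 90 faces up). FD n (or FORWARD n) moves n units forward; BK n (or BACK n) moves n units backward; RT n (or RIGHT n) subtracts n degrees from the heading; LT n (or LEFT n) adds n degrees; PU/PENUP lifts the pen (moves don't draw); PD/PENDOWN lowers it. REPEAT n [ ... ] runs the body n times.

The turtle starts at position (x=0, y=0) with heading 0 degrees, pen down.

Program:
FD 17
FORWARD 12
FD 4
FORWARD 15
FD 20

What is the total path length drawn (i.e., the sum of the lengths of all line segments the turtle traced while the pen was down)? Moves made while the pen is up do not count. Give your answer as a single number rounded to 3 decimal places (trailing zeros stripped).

Answer: 68

Derivation:
Executing turtle program step by step:
Start: pos=(0,0), heading=0, pen down
FD 17: (0,0) -> (17,0) [heading=0, draw]
FD 12: (17,0) -> (29,0) [heading=0, draw]
FD 4: (29,0) -> (33,0) [heading=0, draw]
FD 15: (33,0) -> (48,0) [heading=0, draw]
FD 20: (48,0) -> (68,0) [heading=0, draw]
Final: pos=(68,0), heading=0, 5 segment(s) drawn

Segment lengths:
  seg 1: (0,0) -> (17,0), length = 17
  seg 2: (17,0) -> (29,0), length = 12
  seg 3: (29,0) -> (33,0), length = 4
  seg 4: (33,0) -> (48,0), length = 15
  seg 5: (48,0) -> (68,0), length = 20
Total = 68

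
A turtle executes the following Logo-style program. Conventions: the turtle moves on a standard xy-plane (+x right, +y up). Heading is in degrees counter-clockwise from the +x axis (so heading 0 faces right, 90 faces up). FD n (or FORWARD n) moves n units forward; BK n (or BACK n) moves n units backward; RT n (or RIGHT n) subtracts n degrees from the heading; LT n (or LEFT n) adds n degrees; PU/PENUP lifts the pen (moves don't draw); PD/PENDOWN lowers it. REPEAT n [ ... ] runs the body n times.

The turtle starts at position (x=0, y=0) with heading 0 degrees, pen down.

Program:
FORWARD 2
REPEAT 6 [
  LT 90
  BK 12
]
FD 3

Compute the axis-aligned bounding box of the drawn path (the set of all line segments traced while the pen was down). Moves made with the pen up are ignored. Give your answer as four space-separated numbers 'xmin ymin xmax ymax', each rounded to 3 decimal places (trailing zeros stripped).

Executing turtle program step by step:
Start: pos=(0,0), heading=0, pen down
FD 2: (0,0) -> (2,0) [heading=0, draw]
REPEAT 6 [
  -- iteration 1/6 --
  LT 90: heading 0 -> 90
  BK 12: (2,0) -> (2,-12) [heading=90, draw]
  -- iteration 2/6 --
  LT 90: heading 90 -> 180
  BK 12: (2,-12) -> (14,-12) [heading=180, draw]
  -- iteration 3/6 --
  LT 90: heading 180 -> 270
  BK 12: (14,-12) -> (14,0) [heading=270, draw]
  -- iteration 4/6 --
  LT 90: heading 270 -> 0
  BK 12: (14,0) -> (2,0) [heading=0, draw]
  -- iteration 5/6 --
  LT 90: heading 0 -> 90
  BK 12: (2,0) -> (2,-12) [heading=90, draw]
  -- iteration 6/6 --
  LT 90: heading 90 -> 180
  BK 12: (2,-12) -> (14,-12) [heading=180, draw]
]
FD 3: (14,-12) -> (11,-12) [heading=180, draw]
Final: pos=(11,-12), heading=180, 8 segment(s) drawn

Segment endpoints: x in {0, 2, 2, 2, 2, 11, 14, 14, 14}, y in {-12, -12, -12, 0, 0, 0}
xmin=0, ymin=-12, xmax=14, ymax=0

Answer: 0 -12 14 0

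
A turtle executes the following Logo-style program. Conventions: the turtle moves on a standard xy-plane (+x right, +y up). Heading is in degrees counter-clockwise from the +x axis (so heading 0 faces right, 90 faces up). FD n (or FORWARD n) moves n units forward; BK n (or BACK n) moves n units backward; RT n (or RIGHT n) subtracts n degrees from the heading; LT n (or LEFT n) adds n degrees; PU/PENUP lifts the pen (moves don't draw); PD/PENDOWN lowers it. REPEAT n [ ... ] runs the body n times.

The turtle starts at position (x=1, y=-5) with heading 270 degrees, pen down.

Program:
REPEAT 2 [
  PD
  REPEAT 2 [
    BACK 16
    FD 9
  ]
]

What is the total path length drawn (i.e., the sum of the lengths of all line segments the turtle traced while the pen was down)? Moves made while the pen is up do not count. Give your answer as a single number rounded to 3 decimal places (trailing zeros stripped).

Answer: 100

Derivation:
Executing turtle program step by step:
Start: pos=(1,-5), heading=270, pen down
REPEAT 2 [
  -- iteration 1/2 --
  PD: pen down
  REPEAT 2 [
    -- iteration 1/2 --
    BK 16: (1,-5) -> (1,11) [heading=270, draw]
    FD 9: (1,11) -> (1,2) [heading=270, draw]
    -- iteration 2/2 --
    BK 16: (1,2) -> (1,18) [heading=270, draw]
    FD 9: (1,18) -> (1,9) [heading=270, draw]
  ]
  -- iteration 2/2 --
  PD: pen down
  REPEAT 2 [
    -- iteration 1/2 --
    BK 16: (1,9) -> (1,25) [heading=270, draw]
    FD 9: (1,25) -> (1,16) [heading=270, draw]
    -- iteration 2/2 --
    BK 16: (1,16) -> (1,32) [heading=270, draw]
    FD 9: (1,32) -> (1,23) [heading=270, draw]
  ]
]
Final: pos=(1,23), heading=270, 8 segment(s) drawn

Segment lengths:
  seg 1: (1,-5) -> (1,11), length = 16
  seg 2: (1,11) -> (1,2), length = 9
  seg 3: (1,2) -> (1,18), length = 16
  seg 4: (1,18) -> (1,9), length = 9
  seg 5: (1,9) -> (1,25), length = 16
  seg 6: (1,25) -> (1,16), length = 9
  seg 7: (1,16) -> (1,32), length = 16
  seg 8: (1,32) -> (1,23), length = 9
Total = 100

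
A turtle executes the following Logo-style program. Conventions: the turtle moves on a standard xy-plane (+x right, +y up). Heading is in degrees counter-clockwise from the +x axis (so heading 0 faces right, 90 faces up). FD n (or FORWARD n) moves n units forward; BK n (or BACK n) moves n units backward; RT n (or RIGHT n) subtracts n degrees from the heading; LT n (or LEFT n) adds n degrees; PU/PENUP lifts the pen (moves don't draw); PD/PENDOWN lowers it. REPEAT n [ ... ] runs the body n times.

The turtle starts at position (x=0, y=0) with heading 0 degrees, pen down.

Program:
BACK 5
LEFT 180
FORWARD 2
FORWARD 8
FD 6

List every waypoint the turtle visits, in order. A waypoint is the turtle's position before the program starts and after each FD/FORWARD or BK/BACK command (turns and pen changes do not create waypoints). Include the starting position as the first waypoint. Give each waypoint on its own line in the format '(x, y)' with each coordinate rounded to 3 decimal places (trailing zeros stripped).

Executing turtle program step by step:
Start: pos=(0,0), heading=0, pen down
BK 5: (0,0) -> (-5,0) [heading=0, draw]
LT 180: heading 0 -> 180
FD 2: (-5,0) -> (-7,0) [heading=180, draw]
FD 8: (-7,0) -> (-15,0) [heading=180, draw]
FD 6: (-15,0) -> (-21,0) [heading=180, draw]
Final: pos=(-21,0), heading=180, 4 segment(s) drawn
Waypoints (5 total):
(0, 0)
(-5, 0)
(-7, 0)
(-15, 0)
(-21, 0)

Answer: (0, 0)
(-5, 0)
(-7, 0)
(-15, 0)
(-21, 0)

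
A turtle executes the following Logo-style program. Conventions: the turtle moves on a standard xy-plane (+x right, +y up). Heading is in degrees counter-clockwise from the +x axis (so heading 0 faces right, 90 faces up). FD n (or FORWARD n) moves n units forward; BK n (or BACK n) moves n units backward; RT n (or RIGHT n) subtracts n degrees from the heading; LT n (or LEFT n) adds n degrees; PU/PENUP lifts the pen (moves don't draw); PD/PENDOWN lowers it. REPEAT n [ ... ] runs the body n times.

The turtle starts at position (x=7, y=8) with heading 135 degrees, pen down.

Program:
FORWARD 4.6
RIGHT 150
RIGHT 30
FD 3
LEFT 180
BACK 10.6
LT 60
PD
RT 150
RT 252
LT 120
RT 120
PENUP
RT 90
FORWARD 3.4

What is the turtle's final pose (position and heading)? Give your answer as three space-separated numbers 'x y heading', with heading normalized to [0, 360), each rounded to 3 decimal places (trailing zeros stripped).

Answer: 14.908 4.665 63

Derivation:
Executing turtle program step by step:
Start: pos=(7,8), heading=135, pen down
FD 4.6: (7,8) -> (3.747,11.253) [heading=135, draw]
RT 150: heading 135 -> 345
RT 30: heading 345 -> 315
FD 3: (3.747,11.253) -> (5.869,9.131) [heading=315, draw]
LT 180: heading 315 -> 135
BK 10.6: (5.869,9.131) -> (13.364,1.636) [heading=135, draw]
LT 60: heading 135 -> 195
PD: pen down
RT 150: heading 195 -> 45
RT 252: heading 45 -> 153
LT 120: heading 153 -> 273
RT 120: heading 273 -> 153
PU: pen up
RT 90: heading 153 -> 63
FD 3.4: (13.364,1.636) -> (14.908,4.665) [heading=63, move]
Final: pos=(14.908,4.665), heading=63, 3 segment(s) drawn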